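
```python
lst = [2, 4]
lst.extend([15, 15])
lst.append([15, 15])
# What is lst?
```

After line 1: lst = [2, 4]
After line 2 (extend unpacks [15, 15]): lst = [2, 4, 15, 15]
After line 3 (append adds [15, 15] as single element): lst = [2, 4, 15, 15, [15, 15]]

[2, 4, 15, 15, [15, 15]]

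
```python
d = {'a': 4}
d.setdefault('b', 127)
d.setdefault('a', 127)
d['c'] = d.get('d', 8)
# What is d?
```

After line 1: d = {'a': 4}
After line 2 (setdefault adds 'b'=127): d = {'a': 4, 'b': 127}
After line 3 (setdefault 'a' no-op, already exists): d = {'a': 4, 'b': 127}
After line 4 (get('d', 8) returns default since 'd' not in d): d = {'a': 4, 'b': 127, 'c': 8}

{'a': 4, 'b': 127, 'c': 8}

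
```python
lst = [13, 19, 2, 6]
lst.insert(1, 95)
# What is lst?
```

[13, 95, 19, 2, 6]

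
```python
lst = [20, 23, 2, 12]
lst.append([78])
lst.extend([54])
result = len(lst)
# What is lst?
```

After line 1: lst = [20, 23, 2, 12]
After line 2 (append adds [78] as single element): lst = [20, 23, 2, 12, [78]]
After line 3 (extend unpacks [54], adds 54): lst = [20, 23, 2, 12, [78], 54]
After line 4: result = len(lst) = 6

[20, 23, 2, 12, [78], 54]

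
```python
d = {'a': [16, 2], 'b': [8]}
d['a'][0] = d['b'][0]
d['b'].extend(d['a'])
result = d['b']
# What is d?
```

After line 1: d = {'a': [16, 2], 'b': [8]}
After line 2 (a[0] = b[0] = 8): d = {'a': [8, 2], 'b': [8]}
After line 3 (b.extend(a) appends [8, 2]): d = {'a': [8, 2], 'b': [8, 8, 2]}
After line 4: result = d['b'] = [8, 8, 2]

{'a': [8, 2], 'b': [8, 8, 2]}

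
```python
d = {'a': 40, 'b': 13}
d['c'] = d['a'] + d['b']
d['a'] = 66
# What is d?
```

After line 1: d = {'a': 40, 'b': 13}
After line 2 (d['c'] = 40 + 13): d = {'a': 40, 'b': 13, 'c': 53}
After line 3: d = {'a': 66, 'b': 13, 'c': 53}

{'a': 66, 'b': 13, 'c': 53}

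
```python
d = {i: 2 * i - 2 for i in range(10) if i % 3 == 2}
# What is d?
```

{2: 2, 5: 8, 8: 14}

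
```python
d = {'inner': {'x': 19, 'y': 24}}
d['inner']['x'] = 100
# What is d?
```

After line 1: d = {'inner': {'x': 19, 'y': 24}}
After line 2 (inner x overwritten): d = {'inner': {'x': 100, 'y': 24}}

{'inner': {'x': 100, 'y': 24}}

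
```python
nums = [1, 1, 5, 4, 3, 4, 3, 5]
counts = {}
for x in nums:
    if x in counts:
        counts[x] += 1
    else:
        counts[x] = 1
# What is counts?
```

Initial: counts = {}, nums = [1, 1, 5, 4, 3, 4, 3, 5]
See 1: counts = {1: 1}
See 1: counts = {1: 2}
See 5: counts = {1: 2, 5: 1}
See 4: counts = {1: 2, 5: 1, 4: 1}
See 3: counts = {1: 2, 5: 1, 4: 1, 3: 1}
See 4: counts = {1: 2, 5: 1, 4: 2, 3: 1}
See 3: counts = {1: 2, 5: 1, 4: 2, 3: 2}
See 5: counts = {1: 2, 5: 2, 4: 2, 3: 2}

{1: 2, 5: 2, 4: 2, 3: 2}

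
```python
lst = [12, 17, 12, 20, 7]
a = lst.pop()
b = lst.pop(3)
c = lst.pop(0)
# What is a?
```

After line 1: lst = [12, 17, 12, 20, 7]
After line 2 (pop() -> a = 7): lst = [12, 17, 12, 20]
After line 3 (pop(3) -> b = 20): lst = [12, 17, 12]
After line 4 (pop(0) -> c = 12): lst = [17, 12]

7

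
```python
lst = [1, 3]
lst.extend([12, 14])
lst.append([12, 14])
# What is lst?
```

After line 1: lst = [1, 3]
After line 2 (extend unpacks [12, 14]): lst = [1, 3, 12, 14]
After line 3 (append adds [12, 14] as single element): lst = [1, 3, 12, 14, [12, 14]]

[1, 3, 12, 14, [12, 14]]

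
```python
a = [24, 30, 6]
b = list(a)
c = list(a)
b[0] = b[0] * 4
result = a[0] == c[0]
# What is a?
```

After line 1: a = [24, 30, 6]
After line 2 (b = list(a), copy): a = [24, 30, 6], b = [24, 30, 6]
After line 3 (c = list(a) is a copy, new object): c = [24, 30, 6]
After line 4 (b[0] = 24 * 4 = 96; only b mutates (copy)): a = [24, 30, 6], b = [96, 30, 6], c = [24, 30, 6]
After line 5 (a[0] = 24, c[0] = 24; result = True)

[24, 30, 6]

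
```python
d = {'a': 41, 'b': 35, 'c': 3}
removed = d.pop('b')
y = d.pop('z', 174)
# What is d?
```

After line 1: d = {'a': 41, 'b': 35, 'c': 3}
After line 2 (pop 'b' returns 35): d = {'a': 41, 'c': 3}, removed = 35
After line 3 (pop 'z' missing, returns default 174): d = {'a': 41, 'c': 3}, y = 174

{'a': 41, 'c': 3}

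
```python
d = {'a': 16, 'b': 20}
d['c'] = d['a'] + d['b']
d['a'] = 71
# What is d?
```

After line 1: d = {'a': 16, 'b': 20}
After line 2 (d['c'] = 16 + 20): d = {'a': 16, 'b': 20, 'c': 36}
After line 3: d = {'a': 71, 'b': 20, 'c': 36}

{'a': 71, 'b': 20, 'c': 36}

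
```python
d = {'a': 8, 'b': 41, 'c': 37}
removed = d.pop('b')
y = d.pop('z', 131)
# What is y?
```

After line 1: d = {'a': 8, 'b': 41, 'c': 37}
After line 2 (pop 'b' returns 41): d = {'a': 8, 'c': 37}, removed = 41
After line 3 (pop 'z' missing, returns default 131): d = {'a': 8, 'c': 37}, y = 131

131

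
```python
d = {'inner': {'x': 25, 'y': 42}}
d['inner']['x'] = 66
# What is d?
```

After line 1: d = {'inner': {'x': 25, 'y': 42}}
After line 2 (inner x overwritten): d = {'inner': {'x': 66, 'y': 42}}

{'inner': {'x': 66, 'y': 42}}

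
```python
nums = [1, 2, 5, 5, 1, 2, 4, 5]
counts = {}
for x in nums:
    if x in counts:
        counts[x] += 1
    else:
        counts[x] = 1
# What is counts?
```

Initial: counts = {}, nums = [1, 2, 5, 5, 1, 2, 4, 5]
See 1: counts = {1: 1}
See 2: counts = {1: 1, 2: 1}
See 5: counts = {1: 1, 2: 1, 5: 1}
See 5: counts = {1: 1, 2: 1, 5: 2}
See 1: counts = {1: 2, 2: 1, 5: 2}
See 2: counts = {1: 2, 2: 2, 5: 2}
See 4: counts = {1: 2, 2: 2, 5: 2, 4: 1}
See 5: counts = {1: 2, 2: 2, 5: 3, 4: 1}

{1: 2, 2: 2, 5: 3, 4: 1}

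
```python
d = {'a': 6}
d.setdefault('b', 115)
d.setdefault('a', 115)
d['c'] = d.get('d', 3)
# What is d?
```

After line 1: d = {'a': 6}
After line 2 (setdefault adds 'b'=115): d = {'a': 6, 'b': 115}
After line 3 (setdefault 'a' no-op, already exists): d = {'a': 6, 'b': 115}
After line 4 (get('d', 3) returns default since 'd' not in d): d = {'a': 6, 'b': 115, 'c': 3}

{'a': 6, 'b': 115, 'c': 3}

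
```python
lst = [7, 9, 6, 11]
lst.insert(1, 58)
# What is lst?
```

[7, 58, 9, 6, 11]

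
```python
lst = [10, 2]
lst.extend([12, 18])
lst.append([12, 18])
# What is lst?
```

After line 1: lst = [10, 2]
After line 2 (extend unpacks [12, 18]): lst = [10, 2, 12, 18]
After line 3 (append adds [12, 18] as single element): lst = [10, 2, 12, 18, [12, 18]]

[10, 2, 12, 18, [12, 18]]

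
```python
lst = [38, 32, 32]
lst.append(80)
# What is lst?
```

[38, 32, 32, 80]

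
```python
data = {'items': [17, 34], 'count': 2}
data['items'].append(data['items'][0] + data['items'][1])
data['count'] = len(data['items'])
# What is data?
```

After line 1: data = {'items': [17, 34], 'count': 2}
After line 2 (append 17 + 34 = 51): data = {'items': [17, 34, 51], 'count': 2}
After line 3 (count = len(items) = 3): data = {'items': [17, 34, 51], 'count': 3}

{'items': [17, 34, 51], 'count': 3}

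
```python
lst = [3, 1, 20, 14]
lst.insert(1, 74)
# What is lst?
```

[3, 74, 1, 20, 14]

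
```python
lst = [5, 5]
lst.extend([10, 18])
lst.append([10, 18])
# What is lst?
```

After line 1: lst = [5, 5]
After line 2 (extend unpacks [10, 18]): lst = [5, 5, 10, 18]
After line 3 (append adds [10, 18] as single element): lst = [5, 5, 10, 18, [10, 18]]

[5, 5, 10, 18, [10, 18]]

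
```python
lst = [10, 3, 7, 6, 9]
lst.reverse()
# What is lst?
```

[9, 6, 7, 3, 10]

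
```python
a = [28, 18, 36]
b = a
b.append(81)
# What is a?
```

After line 1: a = [28, 18, 36]
After line 2 (b = a is an alias, same object): a = [28, 18, 36], b = [28, 18, 36]
After line 3 (b.append mutates the shared list): a = [28, 18, 36, 81], b = [28, 18, 36, 81]

[28, 18, 36, 81]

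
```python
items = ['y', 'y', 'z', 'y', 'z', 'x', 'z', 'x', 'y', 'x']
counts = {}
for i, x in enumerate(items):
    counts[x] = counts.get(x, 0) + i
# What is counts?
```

Initial: counts = {}, items = ['y', 'y', 'z', 'y', 'z', 'x', 'z', 'x', 'y', 'x']
i=0, x='y': counts = {'y': 0}
i=1, x='y': counts = {'y': 1}
i=2, x='z': counts = {'y': 1, 'z': 2}
i=3, x='y': counts = {'y': 4, 'z': 2}
i=4, x='z': counts = {'y': 4, 'z': 6}
i=5, x='x': counts = {'y': 4, 'z': 6, 'x': 5}
i=6, x='z': counts = {'y': 4, 'z': 12, 'x': 5}
i=7, x='x': counts = {'y': 4, 'z': 12, 'x': 12}
i=8, x='y': counts = {'y': 12, 'z': 12, 'x': 12}
i=9, x='x': counts = {'y': 12, 'z': 12, 'x': 21}

{'y': 12, 'z': 12, 'x': 21}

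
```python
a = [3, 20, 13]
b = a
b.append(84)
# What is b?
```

After line 1: a = [3, 20, 13]
After line 2 (b = a is an alias, same object): a = [3, 20, 13], b = [3, 20, 13]
After line 3 (b.append mutates the shared list): a = [3, 20, 13, 84], b = [3, 20, 13, 84]

[3, 20, 13, 84]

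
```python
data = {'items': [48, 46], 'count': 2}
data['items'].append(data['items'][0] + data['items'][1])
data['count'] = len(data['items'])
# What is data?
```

After line 1: data = {'items': [48, 46], 'count': 2}
After line 2 (append 48 + 46 = 94): data = {'items': [48, 46, 94], 'count': 2}
After line 3 (count = len(items) = 3): data = {'items': [48, 46, 94], 'count': 3}

{'items': [48, 46, 94], 'count': 3}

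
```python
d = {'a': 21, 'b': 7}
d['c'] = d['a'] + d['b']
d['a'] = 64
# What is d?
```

After line 1: d = {'a': 21, 'b': 7}
After line 2 (d['c'] = 21 + 7): d = {'a': 21, 'b': 7, 'c': 28}
After line 3: d = {'a': 64, 'b': 7, 'c': 28}

{'a': 64, 'b': 7, 'c': 28}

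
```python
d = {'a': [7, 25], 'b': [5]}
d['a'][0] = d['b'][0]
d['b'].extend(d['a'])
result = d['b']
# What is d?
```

After line 1: d = {'a': [7, 25], 'b': [5]}
After line 2 (a[0] = b[0] = 5): d = {'a': [5, 25], 'b': [5]}
After line 3 (b.extend(a) appends [5, 25]): d = {'a': [5, 25], 'b': [5, 5, 25]}
After line 4: result = d['b'] = [5, 5, 25]

{'a': [5, 25], 'b': [5, 5, 25]}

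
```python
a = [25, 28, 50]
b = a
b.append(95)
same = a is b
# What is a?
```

After line 1: a = [25, 28, 50]
After line 2 (b = a is an alias, same object): a = [25, 28, 50], b = [25, 28, 50]
After line 3 (b.append mutates the shared list): a = [25, 28, 50, 95], b = [25, 28, 50, 95]
After line 4 (same = a is b; same object -> True): same = True

[25, 28, 50, 95]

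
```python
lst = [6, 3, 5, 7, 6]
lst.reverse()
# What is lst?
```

[6, 7, 5, 3, 6]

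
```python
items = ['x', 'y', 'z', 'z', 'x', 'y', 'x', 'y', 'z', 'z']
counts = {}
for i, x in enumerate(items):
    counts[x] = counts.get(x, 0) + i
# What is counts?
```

Initial: counts = {}, items = ['x', 'y', 'z', 'z', 'x', 'y', 'x', 'y', 'z', 'z']
i=0, x='x': counts = {'x': 0}
i=1, x='y': counts = {'x': 0, 'y': 1}
i=2, x='z': counts = {'x': 0, 'y': 1, 'z': 2}
i=3, x='z': counts = {'x': 0, 'y': 1, 'z': 5}
i=4, x='x': counts = {'x': 4, 'y': 1, 'z': 5}
i=5, x='y': counts = {'x': 4, 'y': 6, 'z': 5}
i=6, x='x': counts = {'x': 10, 'y': 6, 'z': 5}
i=7, x='y': counts = {'x': 10, 'y': 13, 'z': 5}
i=8, x='z': counts = {'x': 10, 'y': 13, 'z': 13}
i=9, x='z': counts = {'x': 10, 'y': 13, 'z': 22}

{'x': 10, 'y': 13, 'z': 22}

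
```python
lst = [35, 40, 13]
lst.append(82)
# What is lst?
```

[35, 40, 13, 82]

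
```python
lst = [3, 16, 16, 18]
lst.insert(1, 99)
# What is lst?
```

[3, 99, 16, 16, 18]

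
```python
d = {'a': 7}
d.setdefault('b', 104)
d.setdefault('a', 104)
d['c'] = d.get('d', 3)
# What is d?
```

After line 1: d = {'a': 7}
After line 2 (setdefault adds 'b'=104): d = {'a': 7, 'b': 104}
After line 3 (setdefault 'a' no-op, already exists): d = {'a': 7, 'b': 104}
After line 4 (get('d', 3) returns default since 'd' not in d): d = {'a': 7, 'b': 104, 'c': 3}

{'a': 7, 'b': 104, 'c': 3}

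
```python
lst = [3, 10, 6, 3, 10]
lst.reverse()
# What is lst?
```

[10, 3, 6, 10, 3]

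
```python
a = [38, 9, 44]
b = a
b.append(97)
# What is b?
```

After line 1: a = [38, 9, 44]
After line 2 (b = a is an alias, same object): a = [38, 9, 44], b = [38, 9, 44]
After line 3 (b.append mutates the shared list): a = [38, 9, 44, 97], b = [38, 9, 44, 97]

[38, 9, 44, 97]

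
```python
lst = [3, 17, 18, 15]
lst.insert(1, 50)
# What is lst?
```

[3, 50, 17, 18, 15]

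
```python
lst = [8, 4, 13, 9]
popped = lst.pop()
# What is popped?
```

9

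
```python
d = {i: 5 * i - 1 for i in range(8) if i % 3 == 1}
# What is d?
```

{1: 4, 4: 19, 7: 34}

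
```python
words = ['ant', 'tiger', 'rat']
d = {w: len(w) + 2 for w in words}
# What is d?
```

{'ant': 5, 'tiger': 7, 'rat': 5}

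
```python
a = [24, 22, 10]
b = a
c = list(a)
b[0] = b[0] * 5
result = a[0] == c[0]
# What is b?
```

After line 1: a = [24, 22, 10]
After line 2 (b = a, alias): a = [24, 22, 10], b = [24, 22, 10]
After line 3 (c = list(a) is a copy, new object): c = [24, 22, 10]
After line 4 (b[0] = 24 * 5 = 120; mutates shared a/b): a = b = [120, 22, 10], c = [24, 22, 10]
After line 5 (a[0] = 120, c[0] = 24; result = False)

[120, 22, 10]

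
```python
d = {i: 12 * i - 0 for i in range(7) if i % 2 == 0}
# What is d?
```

{0: 0, 2: 24, 4: 48, 6: 72}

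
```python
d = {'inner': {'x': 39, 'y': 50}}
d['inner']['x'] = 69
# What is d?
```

After line 1: d = {'inner': {'x': 39, 'y': 50}}
After line 2 (inner x overwritten): d = {'inner': {'x': 69, 'y': 50}}

{'inner': {'x': 69, 'y': 50}}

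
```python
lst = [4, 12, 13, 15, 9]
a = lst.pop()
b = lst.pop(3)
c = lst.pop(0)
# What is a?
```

After line 1: lst = [4, 12, 13, 15, 9]
After line 2 (pop() -> a = 9): lst = [4, 12, 13, 15]
After line 3 (pop(3) -> b = 15): lst = [4, 12, 13]
After line 4 (pop(0) -> c = 4): lst = [12, 13]

9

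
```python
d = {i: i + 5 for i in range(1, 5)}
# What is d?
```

{1: 6, 2: 7, 3: 8, 4: 9}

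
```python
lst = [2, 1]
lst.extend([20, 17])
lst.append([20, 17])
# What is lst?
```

After line 1: lst = [2, 1]
After line 2 (extend unpacks [20, 17]): lst = [2, 1, 20, 17]
After line 3 (append adds [20, 17] as single element): lst = [2, 1, 20, 17, [20, 17]]

[2, 1, 20, 17, [20, 17]]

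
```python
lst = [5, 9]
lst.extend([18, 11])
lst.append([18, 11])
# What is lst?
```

After line 1: lst = [5, 9]
After line 2 (extend unpacks [18, 11]): lst = [5, 9, 18, 11]
After line 3 (append adds [18, 11] as single element): lst = [5, 9, 18, 11, [18, 11]]

[5, 9, 18, 11, [18, 11]]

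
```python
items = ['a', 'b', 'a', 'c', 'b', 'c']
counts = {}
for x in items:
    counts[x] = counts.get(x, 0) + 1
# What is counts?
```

Initial: counts = {}, items = ['a', 'b', 'a', 'c', 'b', 'c']
See 'a': counts = {'a': 1}
See 'b': counts = {'a': 1, 'b': 1}
See 'a': counts = {'a': 2, 'b': 1}
See 'c': counts = {'a': 2, 'b': 1, 'c': 1}
See 'b': counts = {'a': 2, 'b': 2, 'c': 1}
See 'c': counts = {'a': 2, 'b': 2, 'c': 2}

{'a': 2, 'b': 2, 'c': 2}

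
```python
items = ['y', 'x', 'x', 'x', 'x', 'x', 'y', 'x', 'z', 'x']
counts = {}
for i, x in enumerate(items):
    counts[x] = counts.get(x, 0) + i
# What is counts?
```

Initial: counts = {}, items = ['y', 'x', 'x', 'x', 'x', 'x', 'y', 'x', 'z', 'x']
i=0, x='y': counts = {'y': 0}
i=1, x='x': counts = {'y': 0, 'x': 1}
i=2, x='x': counts = {'y': 0, 'x': 3}
i=3, x='x': counts = {'y': 0, 'x': 6}
i=4, x='x': counts = {'y': 0, 'x': 10}
i=5, x='x': counts = {'y': 0, 'x': 15}
i=6, x='y': counts = {'y': 6, 'x': 15}
i=7, x='x': counts = {'y': 6, 'x': 22}
i=8, x='z': counts = {'y': 6, 'x': 22, 'z': 8}
i=9, x='x': counts = {'y': 6, 'x': 31, 'z': 8}

{'y': 6, 'x': 31, 'z': 8}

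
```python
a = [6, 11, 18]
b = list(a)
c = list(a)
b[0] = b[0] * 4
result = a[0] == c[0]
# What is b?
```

After line 1: a = [6, 11, 18]
After line 2 (b = list(a), copy): a = [6, 11, 18], b = [6, 11, 18]
After line 3 (c = list(a) is a copy, new object): c = [6, 11, 18]
After line 4 (b[0] = 6 * 4 = 24; only b mutates (copy)): a = [6, 11, 18], b = [24, 11, 18], c = [6, 11, 18]
After line 5 (a[0] = 6, c[0] = 6; result = True)

[24, 11, 18]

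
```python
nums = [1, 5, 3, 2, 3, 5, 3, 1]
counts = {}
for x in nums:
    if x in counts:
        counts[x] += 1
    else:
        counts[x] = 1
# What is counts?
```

Initial: counts = {}, nums = [1, 5, 3, 2, 3, 5, 3, 1]
See 1: counts = {1: 1}
See 5: counts = {1: 1, 5: 1}
See 3: counts = {1: 1, 5: 1, 3: 1}
See 2: counts = {1: 1, 5: 1, 3: 1, 2: 1}
See 3: counts = {1: 1, 5: 1, 3: 2, 2: 1}
See 5: counts = {1: 1, 5: 2, 3: 2, 2: 1}
See 3: counts = {1: 1, 5: 2, 3: 3, 2: 1}
See 1: counts = {1: 2, 5: 2, 3: 3, 2: 1}

{1: 2, 5: 2, 3: 3, 2: 1}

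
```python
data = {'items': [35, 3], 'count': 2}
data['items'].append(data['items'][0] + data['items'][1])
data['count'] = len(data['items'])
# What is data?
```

After line 1: data = {'items': [35, 3], 'count': 2}
After line 2 (append 35 + 3 = 38): data = {'items': [35, 3, 38], 'count': 2}
After line 3 (count = len(items) = 3): data = {'items': [35, 3, 38], 'count': 3}

{'items': [35, 3, 38], 'count': 3}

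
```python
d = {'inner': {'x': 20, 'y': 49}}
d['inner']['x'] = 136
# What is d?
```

After line 1: d = {'inner': {'x': 20, 'y': 49}}
After line 2 (inner x overwritten): d = {'inner': {'x': 136, 'y': 49}}

{'inner': {'x': 136, 'y': 49}}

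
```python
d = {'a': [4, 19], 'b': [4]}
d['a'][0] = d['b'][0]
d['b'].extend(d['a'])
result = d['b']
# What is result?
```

After line 1: d = {'a': [4, 19], 'b': [4]}
After line 2 (a[0] = b[0] = 4): d = {'a': [4, 19], 'b': [4]}
After line 3 (b.extend(a) appends [4, 19]): d = {'a': [4, 19], 'b': [4, 4, 19]}
After line 4: result = d['b'] = [4, 4, 19]

[4, 4, 19]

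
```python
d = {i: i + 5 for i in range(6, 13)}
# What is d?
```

{6: 11, 7: 12, 8: 13, 9: 14, 10: 15, 11: 16, 12: 17}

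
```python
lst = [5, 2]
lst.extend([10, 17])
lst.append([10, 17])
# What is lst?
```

After line 1: lst = [5, 2]
After line 2 (extend unpacks [10, 17]): lst = [5, 2, 10, 17]
After line 3 (append adds [10, 17] as single element): lst = [5, 2, 10, 17, [10, 17]]

[5, 2, 10, 17, [10, 17]]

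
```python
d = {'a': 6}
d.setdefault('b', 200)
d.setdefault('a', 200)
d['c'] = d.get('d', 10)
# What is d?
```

After line 1: d = {'a': 6}
After line 2 (setdefault adds 'b'=200): d = {'a': 6, 'b': 200}
After line 3 (setdefault 'a' no-op, already exists): d = {'a': 6, 'b': 200}
After line 4 (get('d', 10) returns default since 'd' not in d): d = {'a': 6, 'b': 200, 'c': 10}

{'a': 6, 'b': 200, 'c': 10}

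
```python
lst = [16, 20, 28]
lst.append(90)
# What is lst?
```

[16, 20, 28, 90]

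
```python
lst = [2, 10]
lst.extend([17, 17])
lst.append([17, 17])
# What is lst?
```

After line 1: lst = [2, 10]
After line 2 (extend unpacks [17, 17]): lst = [2, 10, 17, 17]
After line 3 (append adds [17, 17] as single element): lst = [2, 10, 17, 17, [17, 17]]

[2, 10, 17, 17, [17, 17]]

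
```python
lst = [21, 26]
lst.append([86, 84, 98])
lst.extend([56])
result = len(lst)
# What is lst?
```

After line 1: lst = [21, 26]
After line 2 (append adds [86, 84, 98] as single element): lst = [21, 26, [86, 84, 98]]
After line 3 (extend unpacks [56], adds 56): lst = [21, 26, [86, 84, 98], 56]
After line 4: result = len(lst) = 4

[21, 26, [86, 84, 98], 56]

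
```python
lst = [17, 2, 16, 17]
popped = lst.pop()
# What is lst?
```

[17, 2, 16]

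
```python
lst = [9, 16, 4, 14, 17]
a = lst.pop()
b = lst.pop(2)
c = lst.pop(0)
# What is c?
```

After line 1: lst = [9, 16, 4, 14, 17]
After line 2 (pop() -> a = 17): lst = [9, 16, 4, 14]
After line 3 (pop(2) -> b = 4): lst = [9, 16, 14]
After line 4 (pop(0) -> c = 9): lst = [16, 14]

9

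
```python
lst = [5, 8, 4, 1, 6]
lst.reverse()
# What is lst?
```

[6, 1, 4, 8, 5]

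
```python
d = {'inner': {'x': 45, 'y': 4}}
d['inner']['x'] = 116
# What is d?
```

After line 1: d = {'inner': {'x': 45, 'y': 4}}
After line 2 (inner x overwritten): d = {'inner': {'x': 116, 'y': 4}}

{'inner': {'x': 116, 'y': 4}}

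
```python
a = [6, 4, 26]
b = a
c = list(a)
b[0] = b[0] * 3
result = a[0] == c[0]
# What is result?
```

After line 1: a = [6, 4, 26]
After line 2 (b = a, alias): a = [6, 4, 26], b = [6, 4, 26]
After line 3 (c = list(a) is a copy, new object): c = [6, 4, 26]
After line 4 (b[0] = 6 * 3 = 18; mutates shared a/b): a = b = [18, 4, 26], c = [6, 4, 26]
After line 5 (a[0] = 18, c[0] = 6; result = False)

False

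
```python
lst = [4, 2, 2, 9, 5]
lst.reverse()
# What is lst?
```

[5, 9, 2, 2, 4]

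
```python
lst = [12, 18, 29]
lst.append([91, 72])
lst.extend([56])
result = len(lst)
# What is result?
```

After line 1: lst = [12, 18, 29]
After line 2 (append adds [91, 72] as single element): lst = [12, 18, 29, [91, 72]]
After line 3 (extend unpacks [56], adds 56): lst = [12, 18, 29, [91, 72], 56]
After line 4: result = len(lst) = 5

5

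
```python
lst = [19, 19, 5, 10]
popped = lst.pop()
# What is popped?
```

10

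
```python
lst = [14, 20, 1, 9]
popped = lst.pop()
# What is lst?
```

[14, 20, 1]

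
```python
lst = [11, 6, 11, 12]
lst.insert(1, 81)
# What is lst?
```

[11, 81, 6, 11, 12]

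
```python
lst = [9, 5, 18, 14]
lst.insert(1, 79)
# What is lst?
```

[9, 79, 5, 18, 14]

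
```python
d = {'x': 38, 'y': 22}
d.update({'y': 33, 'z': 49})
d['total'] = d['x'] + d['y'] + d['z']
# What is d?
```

After line 1: d = {'x': 38, 'y': 22}
After line 2 (y overwritten, z added): d = {'x': 38, 'y': 33, 'z': 49}
After line 3 (total = 38 + 33 + 49 = 120): d = {'x': 38, 'y': 33, 'z': 49, 'total': 120}

{'x': 38, 'y': 33, 'z': 49, 'total': 120}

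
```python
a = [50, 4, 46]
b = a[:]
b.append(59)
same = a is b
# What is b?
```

After line 1: a = [50, 4, 46]
After line 2 (b = a[:] is a shallow copy, new object): a = [50, 4, 46], b = [50, 4, 46]
After line 3 (append only mutates b): a = [50, 4, 46], b = [50, 4, 46, 59]
After line 4 (same = a is b; different objects -> False): same = False

[50, 4, 46, 59]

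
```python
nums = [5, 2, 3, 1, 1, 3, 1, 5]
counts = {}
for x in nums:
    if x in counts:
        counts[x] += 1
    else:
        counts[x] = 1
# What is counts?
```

Initial: counts = {}, nums = [5, 2, 3, 1, 1, 3, 1, 5]
See 5: counts = {5: 1}
See 2: counts = {5: 1, 2: 1}
See 3: counts = {5: 1, 2: 1, 3: 1}
See 1: counts = {5: 1, 2: 1, 3: 1, 1: 1}
See 1: counts = {5: 1, 2: 1, 3: 1, 1: 2}
See 3: counts = {5: 1, 2: 1, 3: 2, 1: 2}
See 1: counts = {5: 1, 2: 1, 3: 2, 1: 3}
See 5: counts = {5: 2, 2: 1, 3: 2, 1: 3}

{5: 2, 2: 1, 3: 2, 1: 3}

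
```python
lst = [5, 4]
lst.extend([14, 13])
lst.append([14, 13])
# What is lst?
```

After line 1: lst = [5, 4]
After line 2 (extend unpacks [14, 13]): lst = [5, 4, 14, 13]
After line 3 (append adds [14, 13] as single element): lst = [5, 4, 14, 13, [14, 13]]

[5, 4, 14, 13, [14, 13]]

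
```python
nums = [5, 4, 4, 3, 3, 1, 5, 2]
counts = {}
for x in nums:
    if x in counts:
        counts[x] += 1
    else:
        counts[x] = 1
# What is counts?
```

Initial: counts = {}, nums = [5, 4, 4, 3, 3, 1, 5, 2]
See 5: counts = {5: 1}
See 4: counts = {5: 1, 4: 1}
See 4: counts = {5: 1, 4: 2}
See 3: counts = {5: 1, 4: 2, 3: 1}
See 3: counts = {5: 1, 4: 2, 3: 2}
See 1: counts = {5: 1, 4: 2, 3: 2, 1: 1}
See 5: counts = {5: 2, 4: 2, 3: 2, 1: 1}
See 2: counts = {5: 2, 4: 2, 3: 2, 1: 1, 2: 1}

{5: 2, 4: 2, 3: 2, 1: 1, 2: 1}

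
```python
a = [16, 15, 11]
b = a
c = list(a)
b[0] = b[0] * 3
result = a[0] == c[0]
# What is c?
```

After line 1: a = [16, 15, 11]
After line 2 (b = a, alias): a = [16, 15, 11], b = [16, 15, 11]
After line 3 (c = list(a) is a copy, new object): c = [16, 15, 11]
After line 4 (b[0] = 16 * 3 = 48; mutates shared a/b): a = b = [48, 15, 11], c = [16, 15, 11]
After line 5 (a[0] = 48, c[0] = 16; result = False)

[16, 15, 11]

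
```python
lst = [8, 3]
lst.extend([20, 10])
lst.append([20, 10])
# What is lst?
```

After line 1: lst = [8, 3]
After line 2 (extend unpacks [20, 10]): lst = [8, 3, 20, 10]
After line 3 (append adds [20, 10] as single element): lst = [8, 3, 20, 10, [20, 10]]

[8, 3, 20, 10, [20, 10]]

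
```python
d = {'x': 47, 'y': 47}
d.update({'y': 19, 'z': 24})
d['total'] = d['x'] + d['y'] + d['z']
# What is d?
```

After line 1: d = {'x': 47, 'y': 47}
After line 2 (y overwritten, z added): d = {'x': 47, 'y': 19, 'z': 24}
After line 3 (total = 47 + 19 + 24 = 90): d = {'x': 47, 'y': 19, 'z': 24, 'total': 90}

{'x': 47, 'y': 19, 'z': 24, 'total': 90}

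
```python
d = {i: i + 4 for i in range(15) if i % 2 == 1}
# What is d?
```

{1: 5, 3: 7, 5: 9, 7: 11, 9: 13, 11: 15, 13: 17}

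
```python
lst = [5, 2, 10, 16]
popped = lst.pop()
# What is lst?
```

[5, 2, 10]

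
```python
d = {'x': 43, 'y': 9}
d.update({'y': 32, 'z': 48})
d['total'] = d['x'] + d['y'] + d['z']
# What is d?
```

After line 1: d = {'x': 43, 'y': 9}
After line 2 (y overwritten, z added): d = {'x': 43, 'y': 32, 'z': 48}
After line 3 (total = 43 + 32 + 48 = 123): d = {'x': 43, 'y': 32, 'z': 48, 'total': 123}

{'x': 43, 'y': 32, 'z': 48, 'total': 123}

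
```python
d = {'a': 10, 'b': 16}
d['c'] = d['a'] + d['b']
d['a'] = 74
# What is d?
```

After line 1: d = {'a': 10, 'b': 16}
After line 2 (d['c'] = 10 + 16): d = {'a': 10, 'b': 16, 'c': 26}
After line 3: d = {'a': 74, 'b': 16, 'c': 26}

{'a': 74, 'b': 16, 'c': 26}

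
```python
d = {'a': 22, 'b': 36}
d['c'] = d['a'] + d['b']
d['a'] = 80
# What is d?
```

After line 1: d = {'a': 22, 'b': 36}
After line 2 (d['c'] = 22 + 36): d = {'a': 22, 'b': 36, 'c': 58}
After line 3: d = {'a': 80, 'b': 36, 'c': 58}

{'a': 80, 'b': 36, 'c': 58}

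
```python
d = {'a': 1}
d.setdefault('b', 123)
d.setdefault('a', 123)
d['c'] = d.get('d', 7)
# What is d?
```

After line 1: d = {'a': 1}
After line 2 (setdefault adds 'b'=123): d = {'a': 1, 'b': 123}
After line 3 (setdefault 'a' no-op, already exists): d = {'a': 1, 'b': 123}
After line 4 (get('d', 7) returns default since 'd' not in d): d = {'a': 1, 'b': 123, 'c': 7}

{'a': 1, 'b': 123, 'c': 7}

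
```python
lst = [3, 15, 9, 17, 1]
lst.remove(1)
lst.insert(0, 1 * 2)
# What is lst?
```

After line 1: lst = [3, 15, 9, 17, 1]
After line 2 (remove first 1): lst = [3, 15, 9, 17]
After line 3 (insert 2 at index 0): lst = [2, 3, 15, 9, 17]

[2, 3, 15, 9, 17]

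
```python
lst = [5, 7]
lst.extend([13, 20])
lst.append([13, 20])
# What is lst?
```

After line 1: lst = [5, 7]
After line 2 (extend unpacks [13, 20]): lst = [5, 7, 13, 20]
After line 3 (append adds [13, 20] as single element): lst = [5, 7, 13, 20, [13, 20]]

[5, 7, 13, 20, [13, 20]]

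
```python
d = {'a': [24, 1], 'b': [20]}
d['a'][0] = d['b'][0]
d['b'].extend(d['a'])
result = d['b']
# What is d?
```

After line 1: d = {'a': [24, 1], 'b': [20]}
After line 2 (a[0] = b[0] = 20): d = {'a': [20, 1], 'b': [20]}
After line 3 (b.extend(a) appends [20, 1]): d = {'a': [20, 1], 'b': [20, 20, 1]}
After line 4: result = d['b'] = [20, 20, 1]

{'a': [20, 1], 'b': [20, 20, 1]}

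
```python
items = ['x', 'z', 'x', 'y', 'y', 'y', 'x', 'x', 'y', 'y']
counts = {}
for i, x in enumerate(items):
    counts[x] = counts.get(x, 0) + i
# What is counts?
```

Initial: counts = {}, items = ['x', 'z', 'x', 'y', 'y', 'y', 'x', 'x', 'y', 'y']
i=0, x='x': counts = {'x': 0}
i=1, x='z': counts = {'x': 0, 'z': 1}
i=2, x='x': counts = {'x': 2, 'z': 1}
i=3, x='y': counts = {'x': 2, 'z': 1, 'y': 3}
i=4, x='y': counts = {'x': 2, 'z': 1, 'y': 7}
i=5, x='y': counts = {'x': 2, 'z': 1, 'y': 12}
i=6, x='x': counts = {'x': 8, 'z': 1, 'y': 12}
i=7, x='x': counts = {'x': 15, 'z': 1, 'y': 12}
i=8, x='y': counts = {'x': 15, 'z': 1, 'y': 20}
i=9, x='y': counts = {'x': 15, 'z': 1, 'y': 29}

{'x': 15, 'z': 1, 'y': 29}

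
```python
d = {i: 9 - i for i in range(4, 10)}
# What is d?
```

{4: 5, 5: 4, 6: 3, 7: 2, 8: 1, 9: 0}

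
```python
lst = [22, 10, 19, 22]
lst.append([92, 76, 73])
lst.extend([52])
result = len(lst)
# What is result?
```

After line 1: lst = [22, 10, 19, 22]
After line 2 (append adds [92, 76, 73] as single element): lst = [22, 10, 19, 22, [92, 76, 73]]
After line 3 (extend unpacks [52], adds 52): lst = [22, 10, 19, 22, [92, 76, 73], 52]
After line 4: result = len(lst) = 6

6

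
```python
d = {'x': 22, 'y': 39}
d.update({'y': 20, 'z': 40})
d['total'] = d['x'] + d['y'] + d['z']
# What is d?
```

After line 1: d = {'x': 22, 'y': 39}
After line 2 (y overwritten, z added): d = {'x': 22, 'y': 20, 'z': 40}
After line 3 (total = 22 + 20 + 40 = 82): d = {'x': 22, 'y': 20, 'z': 40, 'total': 82}

{'x': 22, 'y': 20, 'z': 40, 'total': 82}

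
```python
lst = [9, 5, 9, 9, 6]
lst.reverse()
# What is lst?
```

[6, 9, 9, 5, 9]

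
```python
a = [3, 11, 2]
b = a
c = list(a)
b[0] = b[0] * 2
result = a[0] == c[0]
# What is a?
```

After line 1: a = [3, 11, 2]
After line 2 (b = a, alias): a = [3, 11, 2], b = [3, 11, 2]
After line 3 (c = list(a) is a copy, new object): c = [3, 11, 2]
After line 4 (b[0] = 3 * 2 = 6; mutates shared a/b): a = b = [6, 11, 2], c = [3, 11, 2]
After line 5 (a[0] = 6, c[0] = 3; result = False)

[6, 11, 2]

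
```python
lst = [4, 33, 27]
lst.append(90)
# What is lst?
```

[4, 33, 27, 90]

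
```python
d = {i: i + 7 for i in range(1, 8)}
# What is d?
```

{1: 8, 2: 9, 3: 10, 4: 11, 5: 12, 6: 13, 7: 14}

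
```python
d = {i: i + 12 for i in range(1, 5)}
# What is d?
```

{1: 13, 2: 14, 3: 15, 4: 16}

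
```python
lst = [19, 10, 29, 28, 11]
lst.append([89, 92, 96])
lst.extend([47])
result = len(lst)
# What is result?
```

After line 1: lst = [19, 10, 29, 28, 11]
After line 2 (append adds [89, 92, 96] as single element): lst = [19, 10, 29, 28, 11, [89, 92, 96]]
After line 3 (extend unpacks [47], adds 47): lst = [19, 10, 29, 28, 11, [89, 92, 96], 47]
After line 4: result = len(lst) = 7

7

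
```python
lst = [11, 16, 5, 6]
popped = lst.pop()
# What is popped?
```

6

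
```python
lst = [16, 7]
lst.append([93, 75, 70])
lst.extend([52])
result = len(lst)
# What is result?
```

After line 1: lst = [16, 7]
After line 2 (append adds [93, 75, 70] as single element): lst = [16, 7, [93, 75, 70]]
After line 3 (extend unpacks [52], adds 52): lst = [16, 7, [93, 75, 70], 52]
After line 4: result = len(lst) = 4

4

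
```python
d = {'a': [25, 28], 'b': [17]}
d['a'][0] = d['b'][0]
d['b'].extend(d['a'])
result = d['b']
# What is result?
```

After line 1: d = {'a': [25, 28], 'b': [17]}
After line 2 (a[0] = b[0] = 17): d = {'a': [17, 28], 'b': [17]}
After line 3 (b.extend(a) appends [17, 28]): d = {'a': [17, 28], 'b': [17, 17, 28]}
After line 4: result = d['b'] = [17, 17, 28]

[17, 17, 28]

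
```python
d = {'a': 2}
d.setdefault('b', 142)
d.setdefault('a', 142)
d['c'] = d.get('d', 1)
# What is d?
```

After line 1: d = {'a': 2}
After line 2 (setdefault adds 'b'=142): d = {'a': 2, 'b': 142}
After line 3 (setdefault 'a' no-op, already exists): d = {'a': 2, 'b': 142}
After line 4 (get('d', 1) returns default since 'd' not in d): d = {'a': 2, 'b': 142, 'c': 1}

{'a': 2, 'b': 142, 'c': 1}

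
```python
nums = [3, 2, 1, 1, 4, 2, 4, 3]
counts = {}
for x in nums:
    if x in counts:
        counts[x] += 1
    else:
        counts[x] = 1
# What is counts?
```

Initial: counts = {}, nums = [3, 2, 1, 1, 4, 2, 4, 3]
See 3: counts = {3: 1}
See 2: counts = {3: 1, 2: 1}
See 1: counts = {3: 1, 2: 1, 1: 1}
See 1: counts = {3: 1, 2: 1, 1: 2}
See 4: counts = {3: 1, 2: 1, 1: 2, 4: 1}
See 2: counts = {3: 1, 2: 2, 1: 2, 4: 1}
See 4: counts = {3: 1, 2: 2, 1: 2, 4: 2}
See 3: counts = {3: 2, 2: 2, 1: 2, 4: 2}

{3: 2, 2: 2, 1: 2, 4: 2}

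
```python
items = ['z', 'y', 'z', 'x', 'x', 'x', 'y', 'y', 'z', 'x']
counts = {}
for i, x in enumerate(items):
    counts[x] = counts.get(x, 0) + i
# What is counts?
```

Initial: counts = {}, items = ['z', 'y', 'z', 'x', 'x', 'x', 'y', 'y', 'z', 'x']
i=0, x='z': counts = {'z': 0}
i=1, x='y': counts = {'z': 0, 'y': 1}
i=2, x='z': counts = {'z': 2, 'y': 1}
i=3, x='x': counts = {'z': 2, 'y': 1, 'x': 3}
i=4, x='x': counts = {'z': 2, 'y': 1, 'x': 7}
i=5, x='x': counts = {'z': 2, 'y': 1, 'x': 12}
i=6, x='y': counts = {'z': 2, 'y': 7, 'x': 12}
i=7, x='y': counts = {'z': 2, 'y': 14, 'x': 12}
i=8, x='z': counts = {'z': 10, 'y': 14, 'x': 12}
i=9, x='x': counts = {'z': 10, 'y': 14, 'x': 21}

{'z': 10, 'y': 14, 'x': 21}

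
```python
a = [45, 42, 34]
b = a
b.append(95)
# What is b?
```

After line 1: a = [45, 42, 34]
After line 2 (b = a is an alias, same object): a = [45, 42, 34], b = [45, 42, 34]
After line 3 (b.append mutates the shared list): a = [45, 42, 34, 95], b = [45, 42, 34, 95]

[45, 42, 34, 95]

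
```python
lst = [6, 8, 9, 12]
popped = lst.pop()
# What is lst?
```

[6, 8, 9]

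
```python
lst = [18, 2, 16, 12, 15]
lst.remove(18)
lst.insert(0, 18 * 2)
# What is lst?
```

After line 1: lst = [18, 2, 16, 12, 15]
After line 2 (remove first 18): lst = [2, 16, 12, 15]
After line 3 (insert 36 at index 0): lst = [36, 2, 16, 12, 15]

[36, 2, 16, 12, 15]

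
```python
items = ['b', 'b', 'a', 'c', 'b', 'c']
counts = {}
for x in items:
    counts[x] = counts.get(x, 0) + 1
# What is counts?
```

Initial: counts = {}, items = ['b', 'b', 'a', 'c', 'b', 'c']
See 'b': counts = {'b': 1}
See 'b': counts = {'b': 2}
See 'a': counts = {'b': 2, 'a': 1}
See 'c': counts = {'b': 2, 'a': 1, 'c': 1}
See 'b': counts = {'b': 3, 'a': 1, 'c': 1}
See 'c': counts = {'b': 3, 'a': 1, 'c': 2}

{'b': 3, 'a': 1, 'c': 2}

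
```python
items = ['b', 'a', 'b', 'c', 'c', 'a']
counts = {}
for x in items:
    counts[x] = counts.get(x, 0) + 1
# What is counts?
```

Initial: counts = {}, items = ['b', 'a', 'b', 'c', 'c', 'a']
See 'b': counts = {'b': 1}
See 'a': counts = {'b': 1, 'a': 1}
See 'b': counts = {'b': 2, 'a': 1}
See 'c': counts = {'b': 2, 'a': 1, 'c': 1}
See 'c': counts = {'b': 2, 'a': 1, 'c': 2}
See 'a': counts = {'b': 2, 'a': 2, 'c': 2}

{'b': 2, 'a': 2, 'c': 2}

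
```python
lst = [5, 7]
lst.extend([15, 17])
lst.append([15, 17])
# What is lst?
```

After line 1: lst = [5, 7]
After line 2 (extend unpacks [15, 17]): lst = [5, 7, 15, 17]
After line 3 (append adds [15, 17] as single element): lst = [5, 7, 15, 17, [15, 17]]

[5, 7, 15, 17, [15, 17]]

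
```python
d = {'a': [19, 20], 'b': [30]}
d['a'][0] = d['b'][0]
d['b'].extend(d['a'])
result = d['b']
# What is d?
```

After line 1: d = {'a': [19, 20], 'b': [30]}
After line 2 (a[0] = b[0] = 30): d = {'a': [30, 20], 'b': [30]}
After line 3 (b.extend(a) appends [30, 20]): d = {'a': [30, 20], 'b': [30, 30, 20]}
After line 4: result = d['b'] = [30, 30, 20]

{'a': [30, 20], 'b': [30, 30, 20]}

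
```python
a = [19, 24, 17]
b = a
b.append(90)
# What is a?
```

After line 1: a = [19, 24, 17]
After line 2 (b = a is an alias, same object): a = [19, 24, 17], b = [19, 24, 17]
After line 3 (b.append mutates the shared list): a = [19, 24, 17, 90], b = [19, 24, 17, 90]

[19, 24, 17, 90]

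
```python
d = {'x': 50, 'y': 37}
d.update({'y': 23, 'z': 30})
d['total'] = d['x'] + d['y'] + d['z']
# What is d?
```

After line 1: d = {'x': 50, 'y': 37}
After line 2 (y overwritten, z added): d = {'x': 50, 'y': 23, 'z': 30}
After line 3 (total = 50 + 23 + 30 = 103): d = {'x': 50, 'y': 23, 'z': 30, 'total': 103}

{'x': 50, 'y': 23, 'z': 30, 'total': 103}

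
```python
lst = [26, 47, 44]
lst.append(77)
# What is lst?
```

[26, 47, 44, 77]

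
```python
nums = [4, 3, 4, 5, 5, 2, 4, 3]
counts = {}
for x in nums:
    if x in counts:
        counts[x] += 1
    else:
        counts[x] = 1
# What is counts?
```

Initial: counts = {}, nums = [4, 3, 4, 5, 5, 2, 4, 3]
See 4: counts = {4: 1}
See 3: counts = {4: 1, 3: 1}
See 4: counts = {4: 2, 3: 1}
See 5: counts = {4: 2, 3: 1, 5: 1}
See 5: counts = {4: 2, 3: 1, 5: 2}
See 2: counts = {4: 2, 3: 1, 5: 2, 2: 1}
See 4: counts = {4: 3, 3: 1, 5: 2, 2: 1}
See 3: counts = {4: 3, 3: 2, 5: 2, 2: 1}

{4: 3, 3: 2, 5: 2, 2: 1}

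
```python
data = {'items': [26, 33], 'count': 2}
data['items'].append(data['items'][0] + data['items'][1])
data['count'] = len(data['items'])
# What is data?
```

After line 1: data = {'items': [26, 33], 'count': 2}
After line 2 (append 26 + 33 = 59): data = {'items': [26, 33, 59], 'count': 2}
After line 3 (count = len(items) = 3): data = {'items': [26, 33, 59], 'count': 3}

{'items': [26, 33, 59], 'count': 3}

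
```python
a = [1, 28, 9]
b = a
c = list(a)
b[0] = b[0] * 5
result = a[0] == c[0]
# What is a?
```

After line 1: a = [1, 28, 9]
After line 2 (b = a, alias): a = [1, 28, 9], b = [1, 28, 9]
After line 3 (c = list(a) is a copy, new object): c = [1, 28, 9]
After line 4 (b[0] = 1 * 5 = 5; mutates shared a/b): a = b = [5, 28, 9], c = [1, 28, 9]
After line 5 (a[0] = 5, c[0] = 1; result = False)

[5, 28, 9]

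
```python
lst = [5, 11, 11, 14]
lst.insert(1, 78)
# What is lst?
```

[5, 78, 11, 11, 14]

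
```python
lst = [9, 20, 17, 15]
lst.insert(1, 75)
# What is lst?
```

[9, 75, 20, 17, 15]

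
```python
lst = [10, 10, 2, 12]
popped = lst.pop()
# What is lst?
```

[10, 10, 2]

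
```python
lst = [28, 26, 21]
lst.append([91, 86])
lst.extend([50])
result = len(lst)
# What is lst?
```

After line 1: lst = [28, 26, 21]
After line 2 (append adds [91, 86] as single element): lst = [28, 26, 21, [91, 86]]
After line 3 (extend unpacks [50], adds 50): lst = [28, 26, 21, [91, 86], 50]
After line 4: result = len(lst) = 5

[28, 26, 21, [91, 86], 50]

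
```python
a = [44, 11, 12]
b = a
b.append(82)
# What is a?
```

After line 1: a = [44, 11, 12]
After line 2 (b = a is an alias, same object): a = [44, 11, 12], b = [44, 11, 12]
After line 3 (b.append mutates the shared list): a = [44, 11, 12, 82], b = [44, 11, 12, 82]

[44, 11, 12, 82]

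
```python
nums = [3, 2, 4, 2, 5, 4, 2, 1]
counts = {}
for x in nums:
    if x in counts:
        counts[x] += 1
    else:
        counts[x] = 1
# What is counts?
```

Initial: counts = {}, nums = [3, 2, 4, 2, 5, 4, 2, 1]
See 3: counts = {3: 1}
See 2: counts = {3: 1, 2: 1}
See 4: counts = {3: 1, 2: 1, 4: 1}
See 2: counts = {3: 1, 2: 2, 4: 1}
See 5: counts = {3: 1, 2: 2, 4: 1, 5: 1}
See 4: counts = {3: 1, 2: 2, 4: 2, 5: 1}
See 2: counts = {3: 1, 2: 3, 4: 2, 5: 1}
See 1: counts = {3: 1, 2: 3, 4: 2, 5: 1, 1: 1}

{3: 1, 2: 3, 4: 2, 5: 1, 1: 1}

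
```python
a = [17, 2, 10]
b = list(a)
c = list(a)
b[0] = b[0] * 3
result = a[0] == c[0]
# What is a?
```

After line 1: a = [17, 2, 10]
After line 2 (b = list(a), copy): a = [17, 2, 10], b = [17, 2, 10]
After line 3 (c = list(a) is a copy, new object): c = [17, 2, 10]
After line 4 (b[0] = 17 * 3 = 51; only b mutates (copy)): a = [17, 2, 10], b = [51, 2, 10], c = [17, 2, 10]
After line 5 (a[0] = 17, c[0] = 17; result = True)

[17, 2, 10]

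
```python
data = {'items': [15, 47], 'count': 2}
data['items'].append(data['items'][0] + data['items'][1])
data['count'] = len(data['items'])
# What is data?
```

After line 1: data = {'items': [15, 47], 'count': 2}
After line 2 (append 15 + 47 = 62): data = {'items': [15, 47, 62], 'count': 2}
After line 3 (count = len(items) = 3): data = {'items': [15, 47, 62], 'count': 3}

{'items': [15, 47, 62], 'count': 3}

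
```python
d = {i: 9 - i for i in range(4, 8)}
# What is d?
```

{4: 5, 5: 4, 6: 3, 7: 2}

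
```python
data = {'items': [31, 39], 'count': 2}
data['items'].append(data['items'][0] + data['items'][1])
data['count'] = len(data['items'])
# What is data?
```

After line 1: data = {'items': [31, 39], 'count': 2}
After line 2 (append 31 + 39 = 70): data = {'items': [31, 39, 70], 'count': 2}
After line 3 (count = len(items) = 3): data = {'items': [31, 39, 70], 'count': 3}

{'items': [31, 39, 70], 'count': 3}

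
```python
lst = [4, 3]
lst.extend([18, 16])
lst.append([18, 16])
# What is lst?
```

After line 1: lst = [4, 3]
After line 2 (extend unpacks [18, 16]): lst = [4, 3, 18, 16]
After line 3 (append adds [18, 16] as single element): lst = [4, 3, 18, 16, [18, 16]]

[4, 3, 18, 16, [18, 16]]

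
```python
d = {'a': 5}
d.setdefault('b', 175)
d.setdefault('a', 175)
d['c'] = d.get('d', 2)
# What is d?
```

After line 1: d = {'a': 5}
After line 2 (setdefault adds 'b'=175): d = {'a': 5, 'b': 175}
After line 3 (setdefault 'a' no-op, already exists): d = {'a': 5, 'b': 175}
After line 4 (get('d', 2) returns default since 'd' not in d): d = {'a': 5, 'b': 175, 'c': 2}

{'a': 5, 'b': 175, 'c': 2}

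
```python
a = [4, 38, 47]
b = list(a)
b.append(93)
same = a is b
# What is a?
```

After line 1: a = [4, 38, 47]
After line 2 (b = list(a) is a shallow copy, new object): a = [4, 38, 47], b = [4, 38, 47]
After line 3 (append only mutates b): a = [4, 38, 47], b = [4, 38, 47, 93]
After line 4 (same = a is b; different objects -> False): same = False

[4, 38, 47]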